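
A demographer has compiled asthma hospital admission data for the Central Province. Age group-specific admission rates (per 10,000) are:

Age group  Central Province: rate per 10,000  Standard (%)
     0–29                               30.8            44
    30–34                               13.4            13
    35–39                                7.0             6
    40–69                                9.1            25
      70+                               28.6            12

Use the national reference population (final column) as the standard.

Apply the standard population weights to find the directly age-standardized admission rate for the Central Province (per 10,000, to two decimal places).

21.42

Standard weights: 0.44, 0.13, 0.06, 0.25, 0.12.
Standardized rate: 0.4400×30.8 + 0.1300×13.4 + 0.0600×7.0 + 0.2500×9.1 + 0.1200×28.6 = 21.4210 per 10,000.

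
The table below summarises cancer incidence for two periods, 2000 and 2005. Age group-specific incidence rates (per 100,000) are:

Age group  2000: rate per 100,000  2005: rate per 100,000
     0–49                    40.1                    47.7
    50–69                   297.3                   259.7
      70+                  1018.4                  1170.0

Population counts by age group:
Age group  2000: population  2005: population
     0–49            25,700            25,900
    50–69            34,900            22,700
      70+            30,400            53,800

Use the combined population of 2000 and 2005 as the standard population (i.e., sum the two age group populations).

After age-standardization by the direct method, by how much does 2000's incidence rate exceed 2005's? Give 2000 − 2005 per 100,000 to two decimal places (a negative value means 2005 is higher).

-56.83

Combined standard total = 193,400; weights = 0.2668, 0.2978, 0.4354.
2000: 0.2668×40.1 + 0.2978×297.3 + 0.4354×1018.4 = 542.6211 per 100,000.
2005: 0.2668×47.7 + 0.2978×259.7 + 0.4354×1170.0 = 599.4521 per 100,000.
Difference = 542.6211 − 599.4521 = -56.8310.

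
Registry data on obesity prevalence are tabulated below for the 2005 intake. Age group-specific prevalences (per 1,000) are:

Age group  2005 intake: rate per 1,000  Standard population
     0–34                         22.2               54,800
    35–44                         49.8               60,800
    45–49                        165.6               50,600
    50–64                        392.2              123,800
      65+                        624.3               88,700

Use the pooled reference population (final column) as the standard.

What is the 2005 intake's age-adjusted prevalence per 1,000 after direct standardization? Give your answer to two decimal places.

307.77

Standard total = 378,700; weights = 0.1447, 0.1605, 0.1336, 0.3269, 0.2342.
Standardized rate: 0.1447×22.2 + 0.1605×49.8 + 0.1336×165.6 + 0.3269×392.2 + 0.2342×624.3 = 307.7727 per 1,000.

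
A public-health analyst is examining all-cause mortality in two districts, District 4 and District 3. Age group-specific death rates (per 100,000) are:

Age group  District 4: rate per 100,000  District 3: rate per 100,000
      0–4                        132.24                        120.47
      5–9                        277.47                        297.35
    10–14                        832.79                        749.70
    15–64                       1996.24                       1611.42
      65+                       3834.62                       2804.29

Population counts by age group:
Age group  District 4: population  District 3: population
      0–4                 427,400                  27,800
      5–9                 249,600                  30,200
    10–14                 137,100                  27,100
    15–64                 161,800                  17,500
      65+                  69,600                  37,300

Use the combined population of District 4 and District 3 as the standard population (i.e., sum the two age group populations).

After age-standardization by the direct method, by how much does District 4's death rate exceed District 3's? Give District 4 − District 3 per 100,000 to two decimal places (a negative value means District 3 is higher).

162.46

Combined standard total = 1,185,400; weights = 0.3840, 0.2360, 0.1385, 0.1513, 0.0902.
District 4: 0.3840×132.24 + 0.2360×277.47 + 0.1385×832.79 + 0.1513×1996.24 + 0.0902×3834.62 = 879.3847 per 100,000.
District 3: 0.3840×120.47 + 0.2360×297.35 + 0.1385×749.70 + 0.1513×1611.42 + 0.0902×2804.29 = 716.9254 per 100,000.
Difference = 879.3847 − 716.9254 = 162.4592.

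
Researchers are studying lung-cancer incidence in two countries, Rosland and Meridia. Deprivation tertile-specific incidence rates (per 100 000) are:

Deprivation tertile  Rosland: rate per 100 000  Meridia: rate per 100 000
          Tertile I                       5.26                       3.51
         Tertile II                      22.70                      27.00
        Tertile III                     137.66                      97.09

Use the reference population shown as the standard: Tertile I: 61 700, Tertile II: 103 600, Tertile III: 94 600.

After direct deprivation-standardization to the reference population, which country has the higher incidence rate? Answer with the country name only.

Standard total = 259 900; weights = 0.2374, 0.3986, 0.3640.
Rosland: 0.2374×5.26 + 0.3986×22.70 + 0.3640×137.66 = 60.4036 per 100 000.
Meridia: 0.2374×3.51 + 0.3986×27.00 + 0.3640×97.09 = 46.9353 per 100 000.

Rosland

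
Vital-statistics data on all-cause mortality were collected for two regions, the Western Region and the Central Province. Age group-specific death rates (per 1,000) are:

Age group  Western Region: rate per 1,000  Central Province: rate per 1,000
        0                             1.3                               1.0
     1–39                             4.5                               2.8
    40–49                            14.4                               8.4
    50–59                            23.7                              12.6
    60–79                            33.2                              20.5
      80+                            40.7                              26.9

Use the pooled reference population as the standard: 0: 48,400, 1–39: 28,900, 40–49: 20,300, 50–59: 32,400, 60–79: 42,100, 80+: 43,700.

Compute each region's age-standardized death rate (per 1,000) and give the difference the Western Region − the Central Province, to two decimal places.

7.80

Standard total = 215,800; weights = 0.2243, 0.1339, 0.0941, 0.1501, 0.1951, 0.2025.
The Western Region: 0.2243×1.3 + 0.1339×4.5 + 0.0941×14.4 + 0.1501×23.7 + 0.1951×33.2 + 0.2025×40.7 = 20.5259 per 1,000.
The Central Province: 0.2243×1.0 + 0.1339×2.8 + 0.0941×8.4 + 0.1501×12.6 + 0.1951×20.5 + 0.2025×26.9 = 12.7278 per 1,000.
Difference = 20.5259 − 12.7278 = 7.7981.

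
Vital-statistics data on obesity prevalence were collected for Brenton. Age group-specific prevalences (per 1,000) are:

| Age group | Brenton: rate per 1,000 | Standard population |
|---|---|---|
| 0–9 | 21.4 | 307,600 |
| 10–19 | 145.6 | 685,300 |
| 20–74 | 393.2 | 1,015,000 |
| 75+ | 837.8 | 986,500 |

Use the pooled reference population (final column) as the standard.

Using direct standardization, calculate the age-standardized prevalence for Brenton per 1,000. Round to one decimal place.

444.8

Standard total = 2,994,400; weights = 0.1027, 0.2289, 0.3390, 0.3294.
Standardized rate: 0.1027×21.4 + 0.2289×145.6 + 0.3390×393.2 + 0.3294×837.8 = 444.8137 per 1,000.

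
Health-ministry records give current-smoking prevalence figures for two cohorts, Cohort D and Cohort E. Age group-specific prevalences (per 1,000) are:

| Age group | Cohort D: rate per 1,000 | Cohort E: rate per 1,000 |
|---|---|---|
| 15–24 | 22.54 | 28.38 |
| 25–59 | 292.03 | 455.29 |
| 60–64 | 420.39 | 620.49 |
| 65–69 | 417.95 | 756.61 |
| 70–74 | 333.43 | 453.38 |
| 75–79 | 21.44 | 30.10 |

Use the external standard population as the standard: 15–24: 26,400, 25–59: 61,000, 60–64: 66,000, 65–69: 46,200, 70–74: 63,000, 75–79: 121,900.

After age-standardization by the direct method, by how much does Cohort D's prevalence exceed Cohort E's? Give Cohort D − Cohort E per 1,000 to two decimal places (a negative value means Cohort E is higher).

Standard total = 384,500; weights = 0.0687, 0.1586, 0.1717, 0.1202, 0.1638, 0.3170.
Cohort D: 0.0687×22.54 + 0.1586×292.03 + 0.1717×420.39 + 0.1202×417.95 + 0.1638×333.43 + 0.3170×21.44 = 231.6867 per 1,000.
Cohort E: 0.0687×28.38 + 0.1586×455.29 + 0.1717×620.49 + 0.1202×756.61 + 0.1638×453.38 + 0.3170×30.10 = 355.4272 per 1,000.
Difference = 231.6867 − 355.4272 = -123.7405.

-123.74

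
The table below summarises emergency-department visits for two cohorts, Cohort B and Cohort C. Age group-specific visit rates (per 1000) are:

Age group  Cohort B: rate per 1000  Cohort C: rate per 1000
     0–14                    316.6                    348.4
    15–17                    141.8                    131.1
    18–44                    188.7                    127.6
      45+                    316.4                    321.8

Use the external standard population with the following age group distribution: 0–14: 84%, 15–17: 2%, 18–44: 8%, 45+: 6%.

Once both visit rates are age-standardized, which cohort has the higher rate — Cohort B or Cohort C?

Standard weights: 0.84, 0.02, 0.08, 0.06.
Cohort B: 0.8400×316.6 + 0.0200×141.8 + 0.0800×188.7 + 0.0600×316.4 = 302.8600 per 1000.
Cohort C: 0.8400×348.4 + 0.0200×131.1 + 0.0800×127.6 + 0.0600×321.8 = 324.7940 per 1000.

Cohort C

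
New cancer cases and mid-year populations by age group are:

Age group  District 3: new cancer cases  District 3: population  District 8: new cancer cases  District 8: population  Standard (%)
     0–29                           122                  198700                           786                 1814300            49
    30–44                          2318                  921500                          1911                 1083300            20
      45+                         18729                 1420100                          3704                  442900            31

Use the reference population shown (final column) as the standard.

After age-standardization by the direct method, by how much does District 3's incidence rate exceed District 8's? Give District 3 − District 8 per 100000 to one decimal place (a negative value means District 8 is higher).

173.5

Age-specific rates per 100000 for District 3: 61.40, 251.55, 1318.85.
For District 8: 43.32, 176.41, 836.31.
Standard weights: 0.49, 0.20, 0.31.
District 3: 0.4900×61.40 + 0.2000×251.55 + 0.3100×1318.85 = 489.2386 per 100000.
District 8: 0.4900×43.32 + 0.2000×176.41 + 0.3100×836.31 = 315.7640 per 100000.
Difference = 489.2386 − 315.7640 = 173.4746.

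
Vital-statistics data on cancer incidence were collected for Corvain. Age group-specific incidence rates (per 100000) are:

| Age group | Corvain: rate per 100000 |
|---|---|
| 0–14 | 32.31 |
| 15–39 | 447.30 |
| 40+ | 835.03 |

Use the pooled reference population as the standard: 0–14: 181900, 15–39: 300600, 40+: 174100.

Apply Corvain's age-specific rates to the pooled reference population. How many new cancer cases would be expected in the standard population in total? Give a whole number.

2857

Expected new cancer cases = Σ (standard pop × age-specific rate ÷ 100000)
= 181900×32.31/100000 + 300600×447.30/100000 + 174100×835.03/100000
= 58.77 + 1344.58 + 1453.79 = 2857.14.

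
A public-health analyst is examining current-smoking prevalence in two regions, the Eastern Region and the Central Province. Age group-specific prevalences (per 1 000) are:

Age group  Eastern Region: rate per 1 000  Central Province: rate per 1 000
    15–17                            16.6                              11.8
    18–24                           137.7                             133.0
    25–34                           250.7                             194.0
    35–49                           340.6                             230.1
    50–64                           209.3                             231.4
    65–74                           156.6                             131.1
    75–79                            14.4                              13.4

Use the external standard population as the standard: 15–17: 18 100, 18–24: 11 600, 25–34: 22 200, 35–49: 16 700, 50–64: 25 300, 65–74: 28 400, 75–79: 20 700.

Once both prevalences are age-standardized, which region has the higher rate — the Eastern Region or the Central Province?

Standard total = 143 000; weights = 0.1266, 0.0811, 0.1552, 0.1168, 0.1769, 0.1986, 0.1448.
The Eastern Region: 0.1266×16.6 + 0.0811×137.7 + 0.1552×250.7 + 0.1168×340.6 + 0.1769×209.3 + 0.1986×156.6 + 0.1448×14.4 = 162.1829 per 1 000.
The Central Province: 0.1266×11.8 + 0.0811×133.0 + 0.1552×194.0 + 0.1168×230.1 + 0.1769×231.4 + 0.1986×131.1 + 0.1448×13.4 = 138.1880 per 1 000.

Eastern Region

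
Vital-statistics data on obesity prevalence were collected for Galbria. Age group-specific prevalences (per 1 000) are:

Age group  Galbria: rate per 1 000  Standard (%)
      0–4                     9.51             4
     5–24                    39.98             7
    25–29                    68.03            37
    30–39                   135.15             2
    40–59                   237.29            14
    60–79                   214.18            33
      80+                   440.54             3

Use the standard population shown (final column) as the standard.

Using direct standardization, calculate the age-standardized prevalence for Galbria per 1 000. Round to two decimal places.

Standard weights: 0.04, 0.07, 0.37, 0.02, 0.14, 0.33, 0.03.
Standardized rate: 0.0400×9.51 + 0.0700×39.98 + 0.3700×68.03 + 0.0200×135.15 + 0.1400×237.29 + 0.3300×214.18 + 0.0300×440.54 = 148.1693 per 1 000.

148.17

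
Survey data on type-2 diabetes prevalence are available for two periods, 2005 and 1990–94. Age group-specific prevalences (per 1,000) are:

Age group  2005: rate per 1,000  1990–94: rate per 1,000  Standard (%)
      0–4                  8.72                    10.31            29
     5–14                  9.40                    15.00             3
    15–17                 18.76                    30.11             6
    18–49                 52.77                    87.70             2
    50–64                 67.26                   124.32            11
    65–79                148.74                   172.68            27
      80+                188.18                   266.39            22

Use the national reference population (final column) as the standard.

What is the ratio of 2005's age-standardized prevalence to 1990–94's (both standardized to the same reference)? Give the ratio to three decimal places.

0.746

Standard weights: 0.29, 0.03, 0.06, 0.02, 0.11, 0.27, 0.22.
2005: 0.2900×8.72 + 0.0300×9.40 + 0.0600×18.76 + 0.0200×52.77 + 0.1100×67.26 + 0.2700×148.74 + 0.2200×188.18 = 93.9498 per 1,000.
1990–94: 0.2900×10.31 + 0.0300×15.00 + 0.0600×30.11 + 0.0200×87.70 + 0.1100×124.32 + 0.2700×172.68 + 0.2200×266.39 = 125.9051 per 1,000.
Ratio = 93.9498 ÷ 125.9051 = 0.74620.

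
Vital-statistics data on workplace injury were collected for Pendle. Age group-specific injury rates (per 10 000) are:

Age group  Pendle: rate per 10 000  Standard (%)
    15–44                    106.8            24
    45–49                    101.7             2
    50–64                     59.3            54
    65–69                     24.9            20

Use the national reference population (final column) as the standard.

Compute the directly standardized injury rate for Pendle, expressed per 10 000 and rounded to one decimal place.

Standard weights: 0.24, 0.02, 0.54, 0.20.
Standardized rate: 0.2400×106.8 + 0.0200×101.7 + 0.5400×59.3 + 0.2000×24.9 = 64.6680 per 10 000.

64.7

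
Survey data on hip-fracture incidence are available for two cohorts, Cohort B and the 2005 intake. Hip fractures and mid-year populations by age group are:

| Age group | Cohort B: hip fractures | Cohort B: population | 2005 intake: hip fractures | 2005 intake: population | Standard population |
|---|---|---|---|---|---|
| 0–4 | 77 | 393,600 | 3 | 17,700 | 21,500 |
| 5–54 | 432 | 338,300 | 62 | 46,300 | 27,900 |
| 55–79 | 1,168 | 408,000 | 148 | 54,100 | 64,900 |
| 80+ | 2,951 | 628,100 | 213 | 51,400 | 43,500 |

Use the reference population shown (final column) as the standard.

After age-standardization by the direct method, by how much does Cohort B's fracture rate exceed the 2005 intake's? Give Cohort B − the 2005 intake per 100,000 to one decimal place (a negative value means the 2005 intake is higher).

19.8

Age-specific rates per 100,000 for Cohort B: 19.56, 127.70, 286.27, 469.83.
For the 2005 intake: 16.95, 133.91, 273.57, 414.40.
Standard total = 157,800; weights = 0.1362, 0.1768, 0.4113, 0.2757.
Cohort B: 0.1362×19.56 + 0.1768×127.70 + 0.4113×286.27 + 0.2757×469.83 = 272.4979 per 100,000.
The 2005 intake: 0.1362×16.95 + 0.1768×133.91 + 0.4113×273.57 + 0.2757×414.40 = 252.7330 per 100,000.
Difference = 272.4979 − 252.7330 = 19.7649.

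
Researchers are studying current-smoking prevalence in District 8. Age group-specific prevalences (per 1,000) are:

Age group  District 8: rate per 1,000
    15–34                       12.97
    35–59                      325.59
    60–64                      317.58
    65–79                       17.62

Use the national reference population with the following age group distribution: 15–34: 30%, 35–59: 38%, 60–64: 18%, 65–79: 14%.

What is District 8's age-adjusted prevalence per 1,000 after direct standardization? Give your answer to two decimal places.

Standard weights: 0.30, 0.38, 0.18, 0.14.
Standardized rate: 0.3000×12.97 + 0.3800×325.59 + 0.1800×317.58 + 0.1400×17.62 = 187.2464 per 1,000.

187.25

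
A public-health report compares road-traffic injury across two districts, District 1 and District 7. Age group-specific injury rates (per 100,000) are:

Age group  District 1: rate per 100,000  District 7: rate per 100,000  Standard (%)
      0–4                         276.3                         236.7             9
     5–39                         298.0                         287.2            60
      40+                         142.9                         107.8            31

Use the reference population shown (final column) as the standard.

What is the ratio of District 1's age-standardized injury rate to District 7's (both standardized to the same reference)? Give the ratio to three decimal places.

Standard weights: 0.09, 0.60, 0.31.
District 1: 0.0900×276.3 + 0.6000×298.0 + 0.3100×142.9 = 247.9660 per 100,000.
District 7: 0.0900×236.7 + 0.6000×287.2 + 0.3100×107.8 = 227.0410 per 100,000.
Ratio = 247.9660 ÷ 227.0410 = 1.09216.

1.092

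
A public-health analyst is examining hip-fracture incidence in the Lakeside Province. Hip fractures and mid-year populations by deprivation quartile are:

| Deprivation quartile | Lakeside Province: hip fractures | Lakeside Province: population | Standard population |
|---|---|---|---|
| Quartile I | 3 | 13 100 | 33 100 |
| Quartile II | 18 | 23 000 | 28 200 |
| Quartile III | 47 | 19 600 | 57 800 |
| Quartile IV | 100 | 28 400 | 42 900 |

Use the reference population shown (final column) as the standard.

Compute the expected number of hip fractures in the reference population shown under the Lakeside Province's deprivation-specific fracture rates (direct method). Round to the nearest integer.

319

Deprivation-specific rates per 100 000 for the Lakeside Province: 22.90, 78.26, 239.80, 352.11.
Expected hip fractures = Σ (standard pop × deprivation-specific rate ÷ 100 000)
= 33 100×22.90/100 000 + 28 200×78.26/100 000 + 57 800×239.80/100 000 + 42 900×352.11/100 000
= 7.58 + 22.07 + 138.60 + 151.06 = 319.31.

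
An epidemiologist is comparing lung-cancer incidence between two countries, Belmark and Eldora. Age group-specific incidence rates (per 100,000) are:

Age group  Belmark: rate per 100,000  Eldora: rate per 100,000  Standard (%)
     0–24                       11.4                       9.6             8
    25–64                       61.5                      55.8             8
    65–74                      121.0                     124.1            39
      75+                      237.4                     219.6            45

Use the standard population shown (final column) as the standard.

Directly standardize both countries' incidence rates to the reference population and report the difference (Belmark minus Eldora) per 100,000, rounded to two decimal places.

7.40

Standard weights: 0.08, 0.08, 0.39, 0.45.
Belmark: 0.0800×11.4 + 0.0800×61.5 + 0.3900×121.0 + 0.4500×237.4 = 159.8520 per 100,000.
Eldora: 0.0800×9.6 + 0.0800×55.8 + 0.3900×124.1 + 0.4500×219.6 = 152.4510 per 100,000.
Difference = 159.8520 − 152.4510 = 7.4010.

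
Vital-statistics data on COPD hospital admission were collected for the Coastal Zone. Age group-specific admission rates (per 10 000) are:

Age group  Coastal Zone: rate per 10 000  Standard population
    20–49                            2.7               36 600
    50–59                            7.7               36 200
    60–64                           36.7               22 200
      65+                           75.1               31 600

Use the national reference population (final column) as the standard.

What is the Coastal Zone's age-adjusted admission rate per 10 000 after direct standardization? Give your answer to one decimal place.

28.2

Standard total = 126 600; weights = 0.2891, 0.2859, 0.1754, 0.2496.
Standardized rate: 0.2891×2.7 + 0.2859×7.7 + 0.1754×36.7 + 0.2496×75.1 = 28.1632 per 10 000.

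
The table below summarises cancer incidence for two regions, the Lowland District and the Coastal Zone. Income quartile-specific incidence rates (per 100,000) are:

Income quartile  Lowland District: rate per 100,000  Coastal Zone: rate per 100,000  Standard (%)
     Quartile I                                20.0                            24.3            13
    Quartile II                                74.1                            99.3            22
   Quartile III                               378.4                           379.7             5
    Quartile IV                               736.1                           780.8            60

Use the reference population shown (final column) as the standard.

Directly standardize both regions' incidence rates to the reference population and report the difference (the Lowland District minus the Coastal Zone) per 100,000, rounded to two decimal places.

Standard weights: 0.13, 0.22, 0.05, 0.60.
The Lowland District: 0.1300×20.0 + 0.2200×74.1 + 0.0500×378.4 + 0.6000×736.1 = 479.4820 per 100,000.
The Coastal Zone: 0.1300×24.3 + 0.2200×99.3 + 0.0500×379.7 + 0.6000×780.8 = 512.4700 per 100,000.
Difference = 479.4820 − 512.4700 = -32.9880.

-32.99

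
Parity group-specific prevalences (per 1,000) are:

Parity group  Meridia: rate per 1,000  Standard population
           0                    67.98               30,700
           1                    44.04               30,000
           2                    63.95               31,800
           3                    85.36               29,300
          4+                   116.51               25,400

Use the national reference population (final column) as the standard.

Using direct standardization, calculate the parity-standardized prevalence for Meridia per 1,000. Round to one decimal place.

Standard total = 147,200; weights = 0.2086, 0.2038, 0.2160, 0.1990, 0.1726.
Standardized rate: 0.2086×67.98 + 0.2038×44.04 + 0.2160×63.95 + 0.1990×85.36 + 0.1726×116.51 = 74.0638 per 1,000.

74.1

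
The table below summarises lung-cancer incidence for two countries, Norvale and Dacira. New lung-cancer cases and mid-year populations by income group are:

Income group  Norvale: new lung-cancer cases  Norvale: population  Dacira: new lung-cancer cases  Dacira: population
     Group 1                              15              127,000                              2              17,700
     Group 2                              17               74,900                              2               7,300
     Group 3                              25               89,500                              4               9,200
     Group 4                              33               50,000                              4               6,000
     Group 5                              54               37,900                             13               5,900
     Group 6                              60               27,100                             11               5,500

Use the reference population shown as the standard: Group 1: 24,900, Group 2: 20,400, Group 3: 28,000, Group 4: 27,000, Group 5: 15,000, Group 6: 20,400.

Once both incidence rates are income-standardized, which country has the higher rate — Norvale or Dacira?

Dacira

Income-specific rates per 100,000 for Norvale: 11.81, 22.70, 27.93, 66.00, 142.48, 221.40.
For Dacira: 11.30, 27.40, 43.48, 66.67, 220.34, 200.00.
Standard total = 135,700; weights = 0.1835, 0.1503, 0.2063, 0.1990, 0.1105, 0.1503.
Norvale: 0.1835×11.81 + 0.1503×22.70 + 0.2063×27.93 + 0.1990×66.00 + 0.1105×142.48 + 0.1503×221.40 = 73.5081 per 100,000.
Dacira: 0.1835×11.30 + 0.1503×27.40 + 0.2063×43.48 + 0.1990×66.67 + 0.1105×220.34 + 0.1503×200.00 = 82.8499 per 100,000.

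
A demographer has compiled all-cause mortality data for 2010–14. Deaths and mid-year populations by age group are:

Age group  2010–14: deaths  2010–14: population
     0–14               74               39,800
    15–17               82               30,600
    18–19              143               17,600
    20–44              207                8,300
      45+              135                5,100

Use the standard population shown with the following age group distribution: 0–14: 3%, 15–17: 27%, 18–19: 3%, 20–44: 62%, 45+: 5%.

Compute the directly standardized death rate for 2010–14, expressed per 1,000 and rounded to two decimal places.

17.81

Age-specific rates per 1,000 for 2010–14: 1.859, 2.680, 8.125, 24.940, 26.471.
Standard weights: 0.03, 0.27, 0.03, 0.62, 0.05.
Standardized rate: 0.0300×1.859 + 0.2700×2.680 + 0.0300×8.125 + 0.6200×24.940 + 0.0500×26.471 = 17.8092 per 1,000.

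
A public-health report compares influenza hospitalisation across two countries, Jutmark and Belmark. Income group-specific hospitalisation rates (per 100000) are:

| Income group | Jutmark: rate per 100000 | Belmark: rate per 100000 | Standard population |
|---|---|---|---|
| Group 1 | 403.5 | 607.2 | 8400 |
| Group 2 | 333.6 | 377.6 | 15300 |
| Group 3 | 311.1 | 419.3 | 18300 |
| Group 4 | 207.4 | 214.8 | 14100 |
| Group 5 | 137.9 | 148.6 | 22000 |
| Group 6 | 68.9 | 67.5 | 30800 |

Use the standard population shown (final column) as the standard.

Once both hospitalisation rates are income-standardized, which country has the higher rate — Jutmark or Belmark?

Belmark

Standard total = 108900; weights = 0.0771, 0.1405, 0.1680, 0.1295, 0.2020, 0.2828.
Jutmark: 0.0771×403.5 + 0.1405×333.6 + 0.1680×311.1 + 0.1295×207.4 + 0.2020×137.9 + 0.2828×68.9 = 204.4708 per 100000.
Belmark: 0.0771×607.2 + 0.1405×377.6 + 0.1680×419.3 + 0.1295×214.8 + 0.2020×148.6 + 0.2828×67.5 = 247.2712 per 100000.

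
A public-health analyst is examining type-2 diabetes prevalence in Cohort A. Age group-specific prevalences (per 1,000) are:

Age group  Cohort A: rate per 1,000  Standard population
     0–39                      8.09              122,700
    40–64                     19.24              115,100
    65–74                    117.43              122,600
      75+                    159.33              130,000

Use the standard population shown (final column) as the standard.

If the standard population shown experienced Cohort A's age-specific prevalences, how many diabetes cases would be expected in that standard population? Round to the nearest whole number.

38317

Expected diabetes cases = Σ (standard pop × age-specific rate ÷ 1,000)
= 122,700×8.09/1,000 + 115,100×19.24/1,000 + 122,600×117.43/1,000 + 130,000×159.33/1,000
= 992.64 + 2214.52 + 14396.92 + 20712.90 = 38316.99.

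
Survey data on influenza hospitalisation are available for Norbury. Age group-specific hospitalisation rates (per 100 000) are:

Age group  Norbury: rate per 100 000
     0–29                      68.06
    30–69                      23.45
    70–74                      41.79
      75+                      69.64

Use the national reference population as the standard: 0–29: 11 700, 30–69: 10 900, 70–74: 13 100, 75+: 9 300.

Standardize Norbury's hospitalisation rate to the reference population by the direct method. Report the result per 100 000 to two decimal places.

Standard total = 45 000; weights = 0.2600, 0.2422, 0.2911, 0.2067.
Standardized rate: 0.2600×68.06 + 0.2422×23.45 + 0.2911×41.79 + 0.2067×69.64 = 49.9335 per 100 000.

49.93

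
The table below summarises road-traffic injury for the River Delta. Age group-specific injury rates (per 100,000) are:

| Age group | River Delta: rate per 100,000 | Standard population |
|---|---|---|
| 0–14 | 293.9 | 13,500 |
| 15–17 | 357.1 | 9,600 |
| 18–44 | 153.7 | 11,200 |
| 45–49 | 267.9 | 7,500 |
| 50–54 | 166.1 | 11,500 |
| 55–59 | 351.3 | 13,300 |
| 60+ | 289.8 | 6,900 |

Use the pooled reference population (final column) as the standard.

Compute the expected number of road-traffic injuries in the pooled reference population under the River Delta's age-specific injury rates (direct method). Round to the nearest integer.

197

Expected road-traffic injuries = Σ (standard pop × age-specific rate ÷ 100,000)
= 13,500×293.9/100,000 + 9,600×357.1/100,000 + 11,200×153.7/100,000 + 7,500×267.9/100,000 + 11,500×166.1/100,000 + 13,300×351.3/100,000 + 6,900×289.8/100,000
= 39.68 + 34.28 + 17.21 + 20.09 + 19.10 + 46.72 + 20.00 = 197.09.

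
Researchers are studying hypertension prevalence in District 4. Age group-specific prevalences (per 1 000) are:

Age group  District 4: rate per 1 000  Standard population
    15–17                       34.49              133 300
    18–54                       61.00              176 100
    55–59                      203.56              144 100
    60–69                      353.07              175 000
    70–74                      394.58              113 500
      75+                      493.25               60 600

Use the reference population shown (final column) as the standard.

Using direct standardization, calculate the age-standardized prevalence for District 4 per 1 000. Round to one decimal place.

225.7

Standard total = 802 600; weights = 0.1661, 0.2194, 0.1795, 0.2180, 0.1414, 0.0755.
Standardized rate: 0.1661×34.49 + 0.2194×61.00 + 0.1795×203.56 + 0.2180×353.07 + 0.1414×394.58 + 0.0755×493.25 = 225.6861 per 1 000.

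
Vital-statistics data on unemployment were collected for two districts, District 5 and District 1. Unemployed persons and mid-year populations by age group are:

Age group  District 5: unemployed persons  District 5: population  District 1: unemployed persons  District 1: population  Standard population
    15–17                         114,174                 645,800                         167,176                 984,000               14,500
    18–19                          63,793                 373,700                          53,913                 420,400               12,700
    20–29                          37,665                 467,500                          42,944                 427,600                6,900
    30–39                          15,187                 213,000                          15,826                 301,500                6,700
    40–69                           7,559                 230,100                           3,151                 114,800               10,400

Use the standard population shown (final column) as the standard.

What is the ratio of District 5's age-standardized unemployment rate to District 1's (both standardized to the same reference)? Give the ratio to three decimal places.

1.126

Age-specific rates per 1,000 for District 5: 176.795, 170.706, 80.567, 71.300, 32.851.
For District 1: 169.894, 128.242, 100.430, 52.491, 27.448.
Standard total = 51,200; weights = 0.2832, 0.2480, 0.1348, 0.1309, 0.2031.
District 5: 0.2832×176.795 + 0.2480×170.706 + 0.1348×80.567 + 0.1309×71.300 + 0.2031×32.851 = 119.2728 per 1,000.
District 1: 0.2832×169.894 + 0.2480×128.242 + 0.1348×100.430 + 0.1309×52.491 + 0.2031×27.448 = 105.9035 per 1,000.
Ratio = 119.2728 ÷ 105.9035 = 1.12624.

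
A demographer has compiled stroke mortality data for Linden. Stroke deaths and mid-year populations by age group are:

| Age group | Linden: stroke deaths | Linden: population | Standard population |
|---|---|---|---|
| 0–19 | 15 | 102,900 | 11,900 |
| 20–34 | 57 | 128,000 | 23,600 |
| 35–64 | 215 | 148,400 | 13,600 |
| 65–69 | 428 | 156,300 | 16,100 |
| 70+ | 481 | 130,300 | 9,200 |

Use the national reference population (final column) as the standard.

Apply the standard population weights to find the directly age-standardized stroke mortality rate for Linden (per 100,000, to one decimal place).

Age-specific rates per 100,000 for Linden: 14.58, 44.53, 144.88, 273.83, 369.15.
Standard total = 74,400; weights = 0.1599, 0.3172, 0.1828, 0.2164, 0.1237.
Standardized rate: 0.1599×14.58 + 0.3172×44.53 + 0.1828×144.88 + 0.2164×273.83 + 0.1237×369.15 = 147.8444 per 100,000.

147.8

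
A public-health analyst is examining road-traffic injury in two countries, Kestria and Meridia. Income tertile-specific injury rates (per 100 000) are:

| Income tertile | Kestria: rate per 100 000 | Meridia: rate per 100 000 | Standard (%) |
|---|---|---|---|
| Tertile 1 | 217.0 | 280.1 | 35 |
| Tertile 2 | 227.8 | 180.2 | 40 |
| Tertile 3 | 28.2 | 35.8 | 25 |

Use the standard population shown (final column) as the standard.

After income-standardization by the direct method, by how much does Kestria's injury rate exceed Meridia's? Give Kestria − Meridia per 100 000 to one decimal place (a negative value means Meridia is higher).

-4.9

Standard weights: 0.35, 0.40, 0.25.
Kestria: 0.3500×217.0 + 0.4000×227.8 + 0.2500×28.2 = 174.1200 per 100 000.
Meridia: 0.3500×280.1 + 0.4000×180.2 + 0.2500×35.8 = 179.0650 per 100 000.
Difference = 174.1200 − 179.0650 = -4.9450.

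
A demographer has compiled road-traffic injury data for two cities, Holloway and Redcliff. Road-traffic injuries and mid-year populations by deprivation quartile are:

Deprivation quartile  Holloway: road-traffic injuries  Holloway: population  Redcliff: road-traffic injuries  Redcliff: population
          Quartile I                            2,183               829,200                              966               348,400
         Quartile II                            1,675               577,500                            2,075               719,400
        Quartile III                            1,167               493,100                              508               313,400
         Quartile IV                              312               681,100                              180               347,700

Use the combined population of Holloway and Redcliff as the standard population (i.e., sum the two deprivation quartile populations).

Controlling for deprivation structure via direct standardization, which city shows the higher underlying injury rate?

Holloway

Deprivation-specific rates per 100,000 for Holloway: 263.27, 290.04, 236.67, 45.81.
For Redcliff: 277.27, 288.43, 162.09, 51.77.
Combined standard total = 4,309,800; weights = 0.2732, 0.3009, 0.1871, 0.2387.
Holloway: 0.2732×263.27 + 0.3009×290.04 + 0.1871×236.67 + 0.2387×45.81 = 214.4363 per 100,000.
Redcliff: 0.2732×277.27 + 0.3009×288.43 + 0.1871×162.09 + 0.2387×51.77 = 205.2460 per 100,000.
The crude rates (206.79 vs 215.69) would put Redcliff higher, but that reflects its deprivation composition; once standardized to a common deprivation structure, Holloway has the higher underlying rate.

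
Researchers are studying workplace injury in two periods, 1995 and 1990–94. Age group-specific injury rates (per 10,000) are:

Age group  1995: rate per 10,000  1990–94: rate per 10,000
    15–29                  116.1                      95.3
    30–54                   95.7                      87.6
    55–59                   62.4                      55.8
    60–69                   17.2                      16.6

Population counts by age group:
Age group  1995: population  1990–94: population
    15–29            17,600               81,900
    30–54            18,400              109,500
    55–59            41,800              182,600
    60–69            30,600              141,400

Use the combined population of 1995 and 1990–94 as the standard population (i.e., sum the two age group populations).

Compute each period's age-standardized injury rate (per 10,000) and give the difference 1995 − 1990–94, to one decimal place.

7.5

Combined standard total = 623,800; weights = 0.1595, 0.2050, 0.3597, 0.2757.
1995: 0.1595×116.1 + 0.2050×95.7 + 0.3597×62.4 + 0.2757×17.2 = 65.3301 per 10,000.
1990–94: 0.1595×95.3 + 0.2050×87.6 + 0.3597×55.8 + 0.2757×16.6 = 57.8120 per 10,000.
Difference = 65.3301 − 57.8120 = 7.5182.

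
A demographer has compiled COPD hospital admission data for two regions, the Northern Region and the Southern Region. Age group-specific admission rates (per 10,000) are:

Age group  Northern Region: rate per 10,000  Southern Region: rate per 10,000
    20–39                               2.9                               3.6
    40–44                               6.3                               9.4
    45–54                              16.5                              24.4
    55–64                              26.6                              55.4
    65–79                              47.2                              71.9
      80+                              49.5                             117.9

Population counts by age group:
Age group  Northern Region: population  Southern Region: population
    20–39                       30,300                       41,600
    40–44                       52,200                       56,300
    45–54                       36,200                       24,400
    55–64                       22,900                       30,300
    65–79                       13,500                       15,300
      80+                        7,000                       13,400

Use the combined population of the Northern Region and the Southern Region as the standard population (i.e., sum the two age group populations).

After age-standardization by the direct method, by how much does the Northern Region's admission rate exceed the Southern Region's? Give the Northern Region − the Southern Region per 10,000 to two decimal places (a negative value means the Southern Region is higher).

Combined standard total = 343,400; weights = 0.2094, 0.3160, 0.1765, 0.1549, 0.0839, 0.0594.
The Northern Region: 0.2094×2.9 + 0.3160×6.3 + 0.1765×16.5 + 0.1549×26.6 + 0.0839×47.2 + 0.0594×49.5 = 16.5295 per 10,000.
The Southern Region: 0.2094×3.6 + 0.3160×9.4 + 0.1765×24.4 + 0.1549×55.4 + 0.0839×71.9 + 0.0594×117.9 = 29.6463 per 10,000.
Difference = 16.5295 − 29.6463 = -13.1168.

-13.12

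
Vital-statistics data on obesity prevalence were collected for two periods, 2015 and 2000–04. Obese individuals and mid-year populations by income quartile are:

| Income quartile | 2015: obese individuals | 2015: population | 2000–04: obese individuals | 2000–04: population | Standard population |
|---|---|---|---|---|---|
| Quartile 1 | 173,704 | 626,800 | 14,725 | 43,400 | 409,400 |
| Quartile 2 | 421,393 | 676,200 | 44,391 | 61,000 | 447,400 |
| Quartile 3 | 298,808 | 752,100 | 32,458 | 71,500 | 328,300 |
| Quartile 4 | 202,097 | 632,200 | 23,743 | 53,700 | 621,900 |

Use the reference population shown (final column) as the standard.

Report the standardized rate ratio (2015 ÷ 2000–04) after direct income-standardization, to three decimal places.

Income-specific rates per 1,000 for 2015: 277.128, 623.178, 397.298, 319.673.
For 2000–04: 339.286, 727.721, 453.958, 442.142.
Standard total = 1,807,000; weights = 0.2266, 0.2476, 0.1817, 0.3442.
2015: 0.2266×277.128 + 0.2476×623.178 + 0.1817×397.298 + 0.3442×319.673 = 399.2825 per 1,000.
2000–04: 0.2266×339.286 + 0.2476×727.721 + 0.1817×453.958 + 0.3442×442.142 = 491.6925 per 1,000.
Ratio = 399.2825 ÷ 491.6925 = 0.81206.

0.812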